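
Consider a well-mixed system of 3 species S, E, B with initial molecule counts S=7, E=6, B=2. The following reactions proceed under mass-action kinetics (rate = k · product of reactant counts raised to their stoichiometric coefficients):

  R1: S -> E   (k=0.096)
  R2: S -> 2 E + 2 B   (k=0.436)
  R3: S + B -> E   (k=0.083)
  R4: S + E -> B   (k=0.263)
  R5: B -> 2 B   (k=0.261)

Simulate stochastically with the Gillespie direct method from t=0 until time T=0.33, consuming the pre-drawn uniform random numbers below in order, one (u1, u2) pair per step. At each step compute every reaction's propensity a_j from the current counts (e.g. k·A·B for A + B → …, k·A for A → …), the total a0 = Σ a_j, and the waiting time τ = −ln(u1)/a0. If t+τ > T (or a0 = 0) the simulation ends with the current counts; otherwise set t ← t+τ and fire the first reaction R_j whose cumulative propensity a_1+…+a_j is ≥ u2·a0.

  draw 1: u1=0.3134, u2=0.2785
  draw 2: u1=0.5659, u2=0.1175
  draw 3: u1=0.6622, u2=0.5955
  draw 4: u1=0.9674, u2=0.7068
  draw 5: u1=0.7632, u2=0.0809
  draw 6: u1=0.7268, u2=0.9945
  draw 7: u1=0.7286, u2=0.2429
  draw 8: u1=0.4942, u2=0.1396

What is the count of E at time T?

t=0.000: S=7 E=6 B=2
Draw 1: a1=0.672, a2=3.052, a3=1.162, a4=11.046, a5=0.522, a0=16.454; τ=−ln(0.3134)/16.454=0.071 → t=0.071; u2·a0=0.2785·16.454=4.582; a1+a2=3.724 < 4.582 ≤ a1+…+a3=4.886 → R3 fires; S=6 E=7 B=1
Draw 2: a1=0.576, a2=2.616, a3=0.498, a4=11.046, a5=0.261, a0=14.997; τ=−ln(0.5659)/14.997=0.038 → t=0.108; u2·a0=0.1175·14.997=1.762; a1=0.576 < 1.762 ≤ a1+a2=3.192 → R2 fires; S=5 E=9 B=3
Draw 3: a1=0.480, a2=2.180, a3=1.245, a4=11.835, a5=0.783, a0=16.523; τ=−ln(0.6622)/16.523=0.025 → t=0.133; u2·a0=0.5955·16.523=9.839; a1+…+a3=3.905 < 9.839 ≤ a1+…+a4=15.740 → R4 fires; S=4 E=8 B=4
Draw 4: a1=0.384, a2=1.744, a3=1.328, a4=8.416, a5=1.044, a0=12.916; τ=−ln(0.9674)/12.916=0.003 → t=0.136; u2·a0=0.7068·12.916=9.129; a1+…+a3=3.456 < 9.129 ≤ a1+…+a4=11.872 → R4 fires; S=3 E=7 B=5
Draw 5: a1=0.288, a2=1.308, a3=1.245, a4=5.523, a5=1.305, a0=9.669; τ=−ln(0.7632)/9.669=0.028 → t=0.164; u2·a0=0.0809·9.669=0.782; a1=0.288 < 0.782 ≤ a1+a2=1.596 → R2 fires; S=2 E=9 B=7
Draw 6: a1=0.192, a2=0.872, a3=1.162, a4=4.734, a5=1.827, a0=8.787; τ=−ln(0.7268)/8.787=0.036 → t=0.200; u2·a0=0.9945·8.787=8.739; a1+…+a4=6.960 < 8.739 ≤ a1+…+a5=8.787 → R5 fires; S=2 E=9 B=8
Draw 7: a1=0.192, a2=0.872, a3=1.328, a4=4.734, a5=2.088, a0=9.214; τ=−ln(0.7286)/9.214=0.034 → t=0.235; u2·a0=0.2429·9.214=2.238; a1+a2=1.064 < 2.238 ≤ a1+…+a3=2.392 → R3 fires; S=1 E=10 B=7
Draw 8: a1=0.096, a2=0.436, a3=0.581, a4=2.630, a5=1.827, a0=5.570; τ=−ln(0.4942)/5.570=0.127 → t=0.361 > T=0.33: stop.
Read off E at T=0.33: 10

E at T = 10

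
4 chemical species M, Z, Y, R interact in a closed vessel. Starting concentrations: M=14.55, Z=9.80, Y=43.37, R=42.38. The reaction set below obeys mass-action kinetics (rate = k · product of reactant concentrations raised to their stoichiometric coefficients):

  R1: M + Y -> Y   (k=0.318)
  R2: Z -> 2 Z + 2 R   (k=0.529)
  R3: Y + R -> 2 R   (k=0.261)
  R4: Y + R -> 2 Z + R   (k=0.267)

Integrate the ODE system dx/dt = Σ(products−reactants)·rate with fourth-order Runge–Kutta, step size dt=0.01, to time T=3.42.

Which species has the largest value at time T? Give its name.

RK4 with dt=0.01: 342 steps to T=3.42. Trajectory (selected grid times):
t=0.00: M=14.55 Z=9.80 Y=43.37 R=42.38
t=0.38: M=8.91 Z=64.62 Y=0.00 R=85.73
t=0.76: M=8.91 Z=79.01 Y=0.00 R=114.50
t=1.14: M=8.91 Z=96.60 Y=0.00 R=149.69
t=1.52: M=8.91 Z=118.10 Y=0.00 R=192.70
t=1.90: M=8.91 Z=144.40 Y=0.00 R=245.29
t=2.28: M=8.91 Z=176.55 Y=0.00 R=309.59
t=2.66: M=8.91 Z=215.86 Y=0.00 R=388.21
t=3.04: M=8.91 Z=263.92 Y=0.00 R=484.33
t=3.42: M=8.91 Z=322.68 Y=0.00 R=601.85
At T=3.42: M=8.91 Z=322.68 Y=0.00 R=601.85; the largest is R.

Dominant species at T: R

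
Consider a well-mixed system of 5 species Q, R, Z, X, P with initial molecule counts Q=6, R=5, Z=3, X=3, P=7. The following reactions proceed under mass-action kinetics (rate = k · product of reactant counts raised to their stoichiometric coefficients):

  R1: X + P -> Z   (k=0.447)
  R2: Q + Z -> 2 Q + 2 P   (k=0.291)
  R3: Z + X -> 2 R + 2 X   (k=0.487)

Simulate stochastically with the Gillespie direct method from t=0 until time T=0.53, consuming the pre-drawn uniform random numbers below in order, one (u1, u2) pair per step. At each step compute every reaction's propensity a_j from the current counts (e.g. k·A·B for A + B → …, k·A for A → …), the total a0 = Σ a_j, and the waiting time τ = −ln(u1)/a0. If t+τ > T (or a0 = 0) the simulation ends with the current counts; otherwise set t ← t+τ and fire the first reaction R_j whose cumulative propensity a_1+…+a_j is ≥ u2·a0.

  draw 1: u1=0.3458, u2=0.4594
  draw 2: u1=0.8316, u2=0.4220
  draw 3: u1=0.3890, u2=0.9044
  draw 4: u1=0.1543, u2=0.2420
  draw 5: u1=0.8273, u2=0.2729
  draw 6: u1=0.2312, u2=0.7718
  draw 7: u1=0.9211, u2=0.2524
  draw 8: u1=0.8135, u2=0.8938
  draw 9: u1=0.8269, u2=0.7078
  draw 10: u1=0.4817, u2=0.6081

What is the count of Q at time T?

Q at T = 10

t=0.000: Q=6 R=5 Z=3 X=3 P=7
Draw 1: a1=9.387, a2=5.238, a3=4.383, a0=19.008; τ=−ln(0.3458)/19.008=0.056 → t=0.056; u2·a0=0.4594·19.008=8.732 ≤ a1=9.387 → R1 fires; Q=6 R=5 Z=4 X=2 P=6
Draw 2: a1=5.364, a2=6.984, a3=3.896, a0=16.244; τ=−ln(0.8316)/16.244=0.011 → t=0.067; u2·a0=0.4220·16.244=6.855; a1=5.364 < 6.855 ≤ a1+a2=12.348 → R2 fires; Q=7 R=5 Z=3 X=2 P=8
Draw 3: a1=7.152, a2=6.111, a3=2.922, a0=16.185; τ=−ln(0.3890)/16.185=0.058 → t=0.126; u2·a0=0.9044·16.185=14.638; a1+a2=13.263 < 14.638 ≤ a1+…+a3=16.185 → R3 fires; Q=7 R=7 Z=2 X=3 P=8
Draw 4: a1=10.728, a2=4.074, a3=2.922, a0=17.724; τ=−ln(0.1543)/17.724=0.105 → t=0.231; u2·a0=0.2420·17.724=4.289 ≤ a1=10.728 → R1 fires; Q=7 R=7 Z=3 X=2 P=7
Draw 5: a1=6.258, a2=6.111, a3=2.922, a0=15.291; τ=−ln(0.8273)/15.291=0.012 → t=0.243; u2·a0=0.2729·15.291=4.173 ≤ a1=6.258 → R1 fires; Q=7 R=7 Z=4 X=1 P=6
Draw 6: a1=2.682, a2=8.148, a3=1.948, a0=12.778; τ=−ln(0.2312)/12.778=0.115 → t=0.358; u2·a0=0.7718·12.778=9.862; a1=2.682 < 9.862 ≤ a1+a2=10.830 → R2 fires; Q=8 R=7 Z=3 X=1 P=8
Draw 7: a1=3.576, a2=6.984, a3=1.461, a0=12.021; τ=−ln(0.9211)/12.021=0.007 → t=0.365; u2·a0=0.2524·12.021=3.034 ≤ a1=3.576 → R1 fires; Q=8 R=7 Z=4 X=0 P=7
Draw 8: a1=0.000, a2=9.312, a3=0.000, a0=9.312; τ=−ln(0.8135)/9.312=0.022 → t=0.387; u2·a0=0.8938·9.312=8.323; a1=0.000 < 8.323 ≤ a1+a2=9.312 → R2 fires; Q=9 R=7 Z=3 X=0 P=9
Draw 9: a1=0.000, a2=7.857, a3=0.000, a0=7.857; τ=−ln(0.8269)/7.857=0.024 → t=0.411; u2·a0=0.7078·7.857=5.561; a1=0.000 < 5.561 ≤ a1+a2=7.857 → R2 fires; Q=10 R=7 Z=2 X=0 P=11
Draw 10: a1=0.000, a2=5.820, a3=0.000, a0=5.820; τ=−ln(0.4817)/5.820=0.126 → t=0.537 > T=0.53: stop.
Read off Q at T=0.53: 10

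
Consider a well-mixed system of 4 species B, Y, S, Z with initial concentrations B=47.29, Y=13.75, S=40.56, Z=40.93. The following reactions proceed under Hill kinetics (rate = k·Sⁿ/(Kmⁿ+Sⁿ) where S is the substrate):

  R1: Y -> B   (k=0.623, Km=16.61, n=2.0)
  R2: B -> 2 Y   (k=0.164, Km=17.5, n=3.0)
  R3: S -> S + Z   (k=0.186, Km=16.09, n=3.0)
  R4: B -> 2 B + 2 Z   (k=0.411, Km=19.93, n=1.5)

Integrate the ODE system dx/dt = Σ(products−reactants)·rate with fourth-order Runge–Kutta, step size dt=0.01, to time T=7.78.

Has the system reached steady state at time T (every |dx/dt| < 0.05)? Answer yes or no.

Steady state at T: no

RK4 with dt=0.01: 778 steps to T=7.78. Trajectory (selected grid times):
t=0.00: B=47.29 Y=13.75 S=40.56 Z=40.93
t=0.86: B=47.65 Y=13.80 S=40.56 Z=41.64
t=1.73: B=48.02 Y=13.85 S=40.56 Z=42.35
t=2.59: B=48.38 Y=13.90 S=40.56 Z=43.06
t=3.46: B=48.75 Y=13.95 S=40.56 Z=43.78
t=4.32: B=49.12 Y=14.00 S=40.56 Z=44.49
t=5.19: B=49.50 Y=14.04 S=40.56 Z=45.21
t=6.05: B=49.87 Y=14.09 S=40.56 Z=45.93
t=6.92: B=50.24 Y=14.14 S=40.56 Z=46.65
t=7.78: B=50.62 Y=14.18 S=40.56 Z=47.37
Rates at T: R1=0.2627, R2=0.1575, R3=0.1751, R4=0.3296
dx/dt at T (Σ net stoichiometry × rate): B=+0.4348, Y=+0.0523, S=+0.0000, Z=+0.8342
Largest |dx/dt| is |+0.8342| (Z) ≥ 0.05 → not steady.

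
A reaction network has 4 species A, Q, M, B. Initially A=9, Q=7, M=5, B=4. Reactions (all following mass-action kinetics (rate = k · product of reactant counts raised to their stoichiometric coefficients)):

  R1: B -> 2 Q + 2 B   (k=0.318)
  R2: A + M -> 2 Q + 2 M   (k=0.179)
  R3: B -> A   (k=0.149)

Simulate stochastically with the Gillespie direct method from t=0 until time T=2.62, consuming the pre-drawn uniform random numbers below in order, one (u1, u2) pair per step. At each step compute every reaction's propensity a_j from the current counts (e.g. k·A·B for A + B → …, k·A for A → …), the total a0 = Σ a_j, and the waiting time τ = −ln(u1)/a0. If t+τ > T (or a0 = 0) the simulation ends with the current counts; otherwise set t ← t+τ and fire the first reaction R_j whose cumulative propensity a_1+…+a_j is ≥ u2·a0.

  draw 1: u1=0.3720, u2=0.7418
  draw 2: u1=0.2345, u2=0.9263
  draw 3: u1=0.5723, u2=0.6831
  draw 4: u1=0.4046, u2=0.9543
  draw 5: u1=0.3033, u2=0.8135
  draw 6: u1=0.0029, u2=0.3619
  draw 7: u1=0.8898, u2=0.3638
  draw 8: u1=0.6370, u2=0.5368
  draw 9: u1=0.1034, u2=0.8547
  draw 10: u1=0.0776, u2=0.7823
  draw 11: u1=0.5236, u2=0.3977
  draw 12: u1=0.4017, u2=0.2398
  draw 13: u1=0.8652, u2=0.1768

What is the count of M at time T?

t=0.000: A=9 Q=7 M=5 B=4
Draw 1: a1=1.272, a2=8.055, a3=0.596, a0=9.923; τ=−ln(0.3720)/9.923=0.100 → t=0.100; u2·a0=0.7418·9.923=7.361; a1=1.272 < 7.361 ≤ a1+a2=9.327 → R2 fires; A=8 Q=9 M=6 B=4
Draw 2: a1=1.272, a2=8.592, a3=0.596, a0=10.460; τ=−ln(0.2345)/10.460=0.139 → t=0.238; u2·a0=0.9263·10.460=9.689; a1=1.272 < 9.689 ≤ a1+a2=9.864 → R2 fires; A=7 Q=11 M=7 B=4
Draw 3: a1=1.272, a2=8.771, a3=0.596, a0=10.639; τ=−ln(0.5723)/10.639=0.052 → t=0.291; u2·a0=0.6831·10.639=7.268; a1=1.272 < 7.268 ≤ a1+a2=10.043 → R2 fires; A=6 Q=13 M=8 B=4
Draw 4: a1=1.272, a2=8.592, a3=0.596, a0=10.460; τ=−ln(0.4046)/10.460=0.087 → t=0.377; u2·a0=0.9543·10.460=9.982; a1+a2=9.864 < 9.982 ≤ a1+…+a3=10.460 → R3 fires; A=7 Q=13 M=8 B=3
Draw 5: a1=0.954, a2=10.024, a3=0.447, a0=11.425; τ=−ln(0.3033)/11.425=0.104 → t=0.482; u2·a0=0.8135·11.425=9.294; a1=0.954 < 9.294 ≤ a1+a2=10.978 → R2 fires; A=6 Q=15 M=9 B=3
Draw 6: a1=0.954, a2=9.666, a3=0.447, a0=11.067; τ=−ln(0.0029)/11.067=0.528 → t=1.010; u2·a0=0.3619·11.067=4.005; a1=0.954 < 4.005 ≤ a1+a2=10.620 → R2 fires; A=5 Q=17 M=10 B=3
Draw 7: a1=0.954, a2=8.950, a3=0.447, a0=10.351; τ=−ln(0.8898)/10.351=0.011 → t=1.021; u2·a0=0.3638·10.351=3.766; a1=0.954 < 3.766 ≤ a1+a2=9.904 → R2 fires; A=4 Q=19 M=11 B=3
Draw 8: a1=0.954, a2=7.876, a3=0.447, a0=9.277; τ=−ln(0.6370)/9.277=0.049 → t=1.070; u2·a0=0.5368·9.277=4.980; a1=0.954 < 4.980 ≤ a1+a2=8.830 → R2 fires; A=3 Q=21 M=12 B=3
Draw 9: a1=0.954, a2=6.444, a3=0.447, a0=7.845; τ=−ln(0.1034)/7.845=0.289 → t=1.359; u2·a0=0.8547·7.845=6.705; a1=0.954 < 6.705 ≤ a1+a2=7.398 → R2 fires; A=2 Q=23 M=13 B=3
Draw 10: a1=0.954, a2=4.654, a3=0.447, a0=6.055; τ=−ln(0.0776)/6.055=0.422 → t=1.781; u2·a0=0.7823·6.055=4.737; a1=0.954 < 4.737 ≤ a1+a2=5.608 → R2 fires; A=1 Q=25 M=14 B=3
Draw 11: a1=0.954, a2=2.506, a3=0.447, a0=3.907; τ=−ln(0.5236)/3.907=0.166 → t=1.947; u2·a0=0.3977·3.907=1.554; a1=0.954 < 1.554 ≤ a1+a2=3.460 → R2 fires; A=0 Q=27 M=15 B=3
Draw 12: a1=0.954, a2=0.000, a3=0.447, a0=1.401; τ=−ln(0.4017)/1.401=0.651 → t=2.598; u2·a0=0.2398·1.401=0.336 ≤ a1=0.954 → R1 fires; A=0 Q=29 M=15 B=4
Draw 13: a1=1.272, a2=0.000, a3=0.596, a0=1.868; τ=−ln(0.8652)/1.868=0.078 → t=2.675 > T=2.62: stop.
Read off M at T=2.62: 15

M at T = 15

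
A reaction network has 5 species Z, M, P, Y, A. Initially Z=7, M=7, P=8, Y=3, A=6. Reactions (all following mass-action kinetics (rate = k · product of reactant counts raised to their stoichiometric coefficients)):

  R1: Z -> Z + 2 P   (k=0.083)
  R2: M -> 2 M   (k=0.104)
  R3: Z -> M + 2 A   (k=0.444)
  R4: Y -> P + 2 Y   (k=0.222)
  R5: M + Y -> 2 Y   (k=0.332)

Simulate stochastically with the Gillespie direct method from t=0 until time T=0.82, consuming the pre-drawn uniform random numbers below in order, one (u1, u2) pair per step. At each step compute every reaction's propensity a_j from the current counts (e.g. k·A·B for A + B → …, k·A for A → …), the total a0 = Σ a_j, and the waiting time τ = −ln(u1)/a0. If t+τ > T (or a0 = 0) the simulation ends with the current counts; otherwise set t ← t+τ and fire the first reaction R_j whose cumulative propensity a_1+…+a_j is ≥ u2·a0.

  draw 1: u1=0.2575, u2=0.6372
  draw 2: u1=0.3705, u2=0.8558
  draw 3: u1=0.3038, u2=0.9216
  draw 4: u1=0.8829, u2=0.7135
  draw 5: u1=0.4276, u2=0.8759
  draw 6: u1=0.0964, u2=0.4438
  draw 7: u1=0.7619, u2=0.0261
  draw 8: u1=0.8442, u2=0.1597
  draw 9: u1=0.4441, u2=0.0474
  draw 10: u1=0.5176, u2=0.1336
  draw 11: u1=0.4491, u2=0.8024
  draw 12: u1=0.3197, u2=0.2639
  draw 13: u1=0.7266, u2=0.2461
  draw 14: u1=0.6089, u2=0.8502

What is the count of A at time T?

t=0.000: Z=7 M=7 P=8 Y=3 A=6
Draw 1: a1=0.581, a2=0.728, a3=3.108, a4=0.666, a5=6.972, a0=12.055; τ=−ln(0.2575)/12.055=0.113 → t=0.113; u2·a0=0.6372·12.055=7.681; a1+…+a4=5.083 < 7.681 ≤ a1+…+a5=12.055 → R5 fires; Z=7 M=6 P=8 Y=4 A=6
Draw 2: a1=0.581, a2=0.624, a3=3.108, a4=0.888, a5=7.968, a0=13.169; τ=−ln(0.3705)/13.169=0.075 → t=0.188; u2·a0=0.8558·13.169=11.270; a1+…+a4=5.201 < 11.270 ≤ a1+…+a5=13.169 → R5 fires; Z=7 M=5 P=8 Y=5 A=6
Draw 3: a1=0.581, a2=0.520, a3=3.108, a4=1.110, a5=8.300, a0=13.619; τ=−ln(0.3038)/13.619=0.087 → t=0.275; u2·a0=0.9216·13.619=12.551; a1+…+a4=5.319 < 12.551 ≤ a1+…+a5=13.619 → R5 fires; Z=7 M=4 P=8 Y=6 A=6
Draw 4: a1=0.581, a2=0.416, a3=3.108, a4=1.332, a5=7.968, a0=13.405; τ=−ln(0.8829)/13.405=0.009 → t=0.285; u2·a0=0.7135·13.405=9.564; a1+…+a4=5.437 < 9.564 ≤ a1+…+a5=13.405 → R5 fires; Z=7 M=3 P=8 Y=7 A=6
Draw 5: a1=0.581, a2=0.312, a3=3.108, a4=1.554, a5=6.972, a0=12.527; τ=−ln(0.4276)/12.527=0.068 → t=0.353; u2·a0=0.8759·12.527=10.972; a1+…+a4=5.555 < 10.972 ≤ a1+…+a5=12.527 → R5 fires; Z=7 M=2 P=8 Y=8 A=6
Draw 6: a1=0.581, a2=0.208, a3=3.108, a4=1.776, a5=5.312, a0=10.985; τ=−ln(0.0964)/10.985=0.213 → t=0.565; u2·a0=0.4438·10.985=4.875; a1+…+a3=3.897 < 4.875 ≤ a1+…+a4=5.673 → R4 fires; Z=7 M=2 P=9 Y=9 A=6
Draw 7: a1=0.581, a2=0.208, a3=3.108, a4=1.998, a5=5.976, a0=11.871; τ=−ln(0.7619)/11.871=0.023 → t=0.588; u2·a0=0.0261·11.871=0.310 ≤ a1=0.581 → R1 fires; Z=7 M=2 P=11 Y=9 A=6
Draw 8: a1=0.581, a2=0.208, a3=3.108, a4=1.998, a5=5.976, a0=11.871; τ=−ln(0.8442)/11.871=0.014 → t=0.603; u2·a0=0.1597·11.871=1.896; a1+a2=0.789 < 1.896 ≤ a1+…+a3=3.897 → R3 fires; Z=6 M=3 P=11 Y=9 A=8
Draw 9: a1=0.498, a2=0.312, a3=2.664, a4=1.998, a5=8.964, a0=14.436; τ=−ln(0.4441)/14.436=0.056 → t=0.659; u2·a0=0.0474·14.436=0.684; a1=0.498 < 0.684 ≤ a1+a2=0.810 → R2 fires; Z=6 M=4 P=11 Y=9 A=8
Draw 10: a1=0.498, a2=0.416, a3=2.664, a4=1.998, a5=11.952, a0=17.528; τ=−ln(0.5176)/17.528=0.038 → t=0.696; u2·a0=0.1336·17.528=2.342; a1+a2=0.914 < 2.342 ≤ a1+…+a3=3.578 → R3 fires; Z=5 M=5 P=11 Y=9 A=10
Draw 11: a1=0.415, a2=0.520, a3=2.220, a4=1.998, a5=14.940, a0=20.093; τ=−ln(0.4491)/20.093=0.040 → t=0.736; u2·a0=0.8024·20.093=16.123; a1+…+a4=5.153 < 16.123 ≤ a1+…+a5=20.093 → R5 fires; Z=5 M=4 P=11 Y=10 A=10
Draw 12: a1=0.415, a2=0.416, a3=2.220, a4=2.220, a5=13.280, a0=18.551; τ=−ln(0.3197)/18.551=0.061 → t=0.798; u2·a0=0.2639·18.551=4.896; a1+…+a3=3.051 < 4.896 ≤ a1+…+a4=5.271 → R4 fires; Z=5 M=4 P=12 Y=11 A=10
Draw 13: a1=0.415, a2=0.416, a3=2.220, a4=2.442, a5=14.608, a0=20.101; τ=−ln(0.7266)/20.101=0.016 → t=0.814; u2·a0=0.2461·20.101=4.947; a1+…+a3=3.051 < 4.947 ≤ a1+…+a4=5.493 → R4 fires; Z=5 M=4 P=13 Y=12 A=10
Draw 14: a1=0.415, a2=0.416, a3=2.220, a4=2.664, a5=15.936, a0=21.651; τ=−ln(0.6089)/21.651=0.023 → t=0.837 > T=0.82: stop.
Read off A at T=0.82: 10

A at T = 10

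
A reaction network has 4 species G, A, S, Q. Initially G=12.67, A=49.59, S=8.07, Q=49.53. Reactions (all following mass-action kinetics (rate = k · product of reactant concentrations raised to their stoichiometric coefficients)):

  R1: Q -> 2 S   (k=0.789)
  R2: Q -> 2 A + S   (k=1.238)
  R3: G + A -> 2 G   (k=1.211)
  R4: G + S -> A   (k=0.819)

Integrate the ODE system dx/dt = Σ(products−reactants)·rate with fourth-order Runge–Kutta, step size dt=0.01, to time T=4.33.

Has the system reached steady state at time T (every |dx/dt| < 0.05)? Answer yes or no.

Steady state at T: yes

RK4 with dt=0.01: 433 steps to T=4.33. Trajectory (selected grid times):
t=0.00: G=12.67 A=49.59 S=8.07 Q=49.53
t=0.48: G=99.04 A=0.86 S=0.67 Q=18.72
t=0.96: G=113.84 A=0.28 S=0.22 Q=7.08
t=1.44: G=119.39 A=0.10 S=0.08 Q=2.67
t=1.92: G=121.49 A=0.04 S=0.03 Q=1.01
t=2.41: G=122.29 A=0.01 S=0.01 Q=0.37
t=2.89: G=122.58 A=0.01 S=0.00 Q=0.14
t=3.37: G=122.69 A=0.00 S=0.00 Q=0.05
t=3.85: G=122.74 A=0.00 S=0.00 Q=0.02
t=4.33: G=122.75 A=0.00 S=0.00 Q=0.01
Rates at T: R1=0.0060, R2=0.0095, R3=0.0414, R4=0.0220
dx/dt at T (Σ net stoichiometry × rate): G=+0.0195, A=-0.0006, S=-0.0004, Q=-0.0155
Largest |dx/dt| is |+0.0195| (G) < 0.05 → steady.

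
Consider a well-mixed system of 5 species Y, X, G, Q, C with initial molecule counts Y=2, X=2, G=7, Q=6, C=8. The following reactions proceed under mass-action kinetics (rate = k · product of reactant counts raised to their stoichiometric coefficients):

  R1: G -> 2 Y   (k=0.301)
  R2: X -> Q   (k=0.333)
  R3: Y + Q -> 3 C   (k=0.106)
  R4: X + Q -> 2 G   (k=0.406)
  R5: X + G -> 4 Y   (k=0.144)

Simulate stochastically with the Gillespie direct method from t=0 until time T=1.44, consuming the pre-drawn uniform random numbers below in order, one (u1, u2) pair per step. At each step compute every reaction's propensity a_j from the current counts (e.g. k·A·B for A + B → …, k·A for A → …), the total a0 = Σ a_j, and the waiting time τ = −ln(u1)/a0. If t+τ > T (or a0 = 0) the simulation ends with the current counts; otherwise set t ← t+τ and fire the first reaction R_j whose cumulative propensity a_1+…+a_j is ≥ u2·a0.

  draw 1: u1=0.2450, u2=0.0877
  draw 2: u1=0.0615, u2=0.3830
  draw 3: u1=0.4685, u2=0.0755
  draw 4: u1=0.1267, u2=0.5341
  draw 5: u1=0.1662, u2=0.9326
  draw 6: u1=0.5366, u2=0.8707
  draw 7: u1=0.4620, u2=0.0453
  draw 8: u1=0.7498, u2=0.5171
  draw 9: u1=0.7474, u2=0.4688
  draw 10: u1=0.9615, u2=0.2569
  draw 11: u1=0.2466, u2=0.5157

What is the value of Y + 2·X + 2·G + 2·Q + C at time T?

Check how each reaction changes W = Y + 2·X + 2·G + 2·Q + C (weight of products minus weight of reactants):
R1: G -> 2 Y: (1·2) − (2·1) = 2 − 2 = 0
R2: X -> Q: (2·1) − (2·1) = 2 − 2 = 0
R3: Y + Q -> 3 C: (1·3) − (1·1 + 2·1) = 3 − 3 = 0
R4: X + Q -> 2 G: (2·2) − (2·1 + 2·1) = 4 − 4 = 0
R5: X + G -> 4 Y: (1·4) − (2·1 + 2·1) = 4 − 4 = 0
Every reaction leaves W unchanged, so W is conserved and no simulation is needed: W(T) = W(0) = 2 + 2·2 + 2·7 + 2·6 + 8 = 40

Value at T = 40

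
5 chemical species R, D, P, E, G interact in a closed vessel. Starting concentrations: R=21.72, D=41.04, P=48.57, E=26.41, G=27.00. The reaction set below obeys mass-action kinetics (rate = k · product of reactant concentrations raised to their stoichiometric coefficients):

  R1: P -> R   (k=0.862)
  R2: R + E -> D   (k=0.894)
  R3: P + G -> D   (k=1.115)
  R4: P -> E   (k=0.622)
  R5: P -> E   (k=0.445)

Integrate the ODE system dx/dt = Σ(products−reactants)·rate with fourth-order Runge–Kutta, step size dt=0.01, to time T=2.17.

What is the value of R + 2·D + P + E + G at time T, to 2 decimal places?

Check how each reaction changes W = R + 2·D + P + E + G (weight of products minus weight of reactants):
R1: P -> R: (1·1) − (1·1) = 1 − 1 = 0
R2: R + E -> D: (2·1) − (1·1 + 1·1) = 2 − 2 = 0
R3: P + G -> D: (2·1) − (1·1 + 1·1) = 2 − 2 = 0
R4: P -> E: (1·1) − (1·1) = 1 − 1 = 0
R5: P -> E: (1·1) − (1·1) = 1 − 1 = 0
Every reaction leaves W unchanged, so W is conserved and no simulation is needed: W(T) = W(0) = 21.72 + 2·41.04 + 48.57 + 26.41 + 27.00 = 205.78

Value at T = 205.78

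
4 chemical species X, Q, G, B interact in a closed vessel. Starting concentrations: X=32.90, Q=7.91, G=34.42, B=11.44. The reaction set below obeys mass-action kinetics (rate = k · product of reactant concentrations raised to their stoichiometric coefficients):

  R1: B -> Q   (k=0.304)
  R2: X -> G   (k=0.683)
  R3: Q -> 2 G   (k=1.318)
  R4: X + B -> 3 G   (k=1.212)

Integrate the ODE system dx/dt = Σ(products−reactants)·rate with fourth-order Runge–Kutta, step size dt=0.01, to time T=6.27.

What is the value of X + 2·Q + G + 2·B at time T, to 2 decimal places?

Check how each reaction changes W = X + 2·Q + G + 2·B (weight of products minus weight of reactants):
R1: B -> Q: (2·1) − (2·1) = 2 − 2 = 0
R2: X -> G: (1·1) − (1·1) = 1 − 1 = 0
R3: Q -> 2 G: (1·2) − (2·1) = 2 − 2 = 0
R4: X + B -> 3 G: (1·3) − (1·1 + 2·1) = 3 − 3 = 0
Every reaction leaves W unchanged, so W is conserved and no simulation is needed: W(T) = W(0) = 32.90 + 2·7.91 + 34.42 + 2·11.44 = 106.02

Value at T = 106.02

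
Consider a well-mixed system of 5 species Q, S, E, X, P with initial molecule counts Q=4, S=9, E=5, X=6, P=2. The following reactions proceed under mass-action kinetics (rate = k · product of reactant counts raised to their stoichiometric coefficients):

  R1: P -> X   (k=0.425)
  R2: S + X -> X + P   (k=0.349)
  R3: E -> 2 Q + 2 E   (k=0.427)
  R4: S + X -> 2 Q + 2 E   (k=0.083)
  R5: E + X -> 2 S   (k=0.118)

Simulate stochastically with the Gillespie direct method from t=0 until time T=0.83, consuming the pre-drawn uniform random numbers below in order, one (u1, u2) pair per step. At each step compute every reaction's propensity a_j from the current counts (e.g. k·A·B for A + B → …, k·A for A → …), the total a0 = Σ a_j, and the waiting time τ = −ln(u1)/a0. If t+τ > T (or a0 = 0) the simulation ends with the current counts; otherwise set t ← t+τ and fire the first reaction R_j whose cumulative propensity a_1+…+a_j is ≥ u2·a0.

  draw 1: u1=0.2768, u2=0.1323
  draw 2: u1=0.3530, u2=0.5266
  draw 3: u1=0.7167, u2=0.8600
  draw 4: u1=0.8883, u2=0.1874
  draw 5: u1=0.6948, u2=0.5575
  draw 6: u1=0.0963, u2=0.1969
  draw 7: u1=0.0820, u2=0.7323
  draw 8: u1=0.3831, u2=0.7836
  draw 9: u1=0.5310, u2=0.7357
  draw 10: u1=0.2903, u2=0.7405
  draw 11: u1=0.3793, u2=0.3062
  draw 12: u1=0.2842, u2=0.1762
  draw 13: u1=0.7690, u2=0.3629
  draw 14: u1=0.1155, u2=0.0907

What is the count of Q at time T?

t=0.000: Q=4 S=9 E=5 X=6 P=2
Draw 1: a1=0.850, a2=18.846, a3=2.135, a4=4.482, a5=3.540, a0=29.853; τ=−ln(0.2768)/29.853=0.043 → t=0.043; u2·a0=0.1323·29.853=3.950; a1=0.850 < 3.950 ≤ a1+a2=19.696 → R2 fires; Q=4 S=8 E=5 X=6 P=3
Draw 2: a1=1.275, a2=16.752, a3=2.135, a4=3.984, a5=3.540, a0=27.686; τ=−ln(0.3530)/27.686=0.038 → t=0.081; u2·a0=0.5266·27.686=14.579; a1=1.275 < 14.579 ≤ a1+a2=18.027 → R2 fires; Q=4 S=7 E=5 X=6 P=4
Draw 3: a1=1.700, a2=14.658, a3=2.135, a4=3.486, a5=3.540, a0=25.519; τ=−ln(0.7167)/25.519=0.013 → t=0.094; u2·a0=0.8600·25.519=21.946; a1+…+a3=18.493 < 21.946 ≤ a1+…+a4=21.979 → R4 fires; Q=6 S=6 E=7 X=5 P=4
Draw 4: a1=1.700, a2=10.470, a3=2.989, a4=2.490, a5=4.130, a0=21.779; τ=−ln(0.8883)/21.779=0.005 → t=0.099; u2·a0=0.1874·21.779=4.081; a1=1.700 < 4.081 ≤ a1+a2=12.170 → R2 fires; Q=6 S=5 E=7 X=5 P=5
Draw 5: a1=2.125, a2=8.725, a3=2.989, a4=2.075, a5=4.130, a0=20.044; τ=−ln(0.6948)/20.044=0.018 → t=0.117; u2·a0=0.5575·20.044=11.175; a1+a2=10.850 < 11.175 ≤ a1+…+a3=13.839 → R3 fires; Q=8 S=5 E=8 X=5 P=5
Draw 6: a1=2.125, a2=8.725, a3=3.416, a4=2.075, a5=4.720, a0=21.061; τ=−ln(0.0963)/21.061=0.111 → t=0.228; u2·a0=0.1969·21.061=4.147; a1=2.125 < 4.147 ≤ a1+a2=10.850 → R2 fires; Q=8 S=4 E=8 X=5 P=6
Draw 7: a1=2.550, a2=6.980, a3=3.416, a4=1.660, a5=4.720, a0=19.326; τ=−ln(0.0820)/19.326=0.129 → t=0.358; u2·a0=0.7323·19.326=14.152; a1+…+a3=12.946 < 14.152 ≤ a1+…+a4=14.606 → R4 fires; Q=10 S=3 E=10 X=4 P=6
Draw 8: a1=2.550, a2=4.188, a3=4.270, a4=0.996, a5=4.720, a0=16.724; τ=−ln(0.3831)/16.724=0.057 → t=0.415; u2·a0=0.7836·16.724=13.105; a1+…+a4=12.004 < 13.105 ≤ a1+…+a5=16.724 → R5 fires; Q=10 S=5 E=9 X=3 P=6
Draw 9: a1=2.550, a2=5.235, a3=3.843, a4=1.245, a5=3.186, a0=16.059; τ=−ln(0.5310)/16.059=0.039 → t=0.455; u2·a0=0.7357·16.059=11.815; a1+…+a3=11.628 < 11.815 ≤ a1+…+a4=12.873 → R4 fires; Q=12 S=4 E=11 X=2 P=6
Draw 10: a1=2.550, a2=2.792, a3=4.697, a4=0.664, a5=2.596, a0=13.299; τ=−ln(0.2903)/13.299=0.093 → t=0.548; u2·a0=0.7405·13.299=9.848; a1+a2=5.342 < 9.848 ≤ a1+…+a3=10.039 → R3 fires; Q=14 S=4 E=12 X=2 P=6
Draw 11: a1=2.550, a2=2.792, a3=5.124, a4=0.664, a5=2.832, a0=13.962; τ=−ln(0.3793)/13.962=0.069 → t=0.617; u2·a0=0.3062·13.962=4.275; a1=2.550 < 4.275 ≤ a1+a2=5.342 → R2 fires; Q=14 S=3 E=12 X=2 P=7
Draw 12: a1=2.975, a2=2.094, a3=5.124, a4=0.498, a5=2.832, a0=13.523; τ=−ln(0.2842)/13.523=0.093 → t=0.710; u2·a0=0.1762·13.523=2.383 ≤ a1=2.975 → R1 fires; Q=14 S=3 E=12 X=3 P=6
Draw 13: a1=2.550, a2=3.141, a3=5.124, a4=0.747, a5=4.248, a0=15.810; τ=−ln(0.7690)/15.810=0.017 → t=0.727; u2·a0=0.3629·15.810=5.737; a1+a2=5.691 < 5.737 ≤ a1+…+a3=10.815 → R3 fires; Q=16 S=3 E=13 X=3 P=6
Draw 14: a1=2.550, a2=3.141, a3=5.551, a4=0.747, a5=4.602, a0=16.591; τ=−ln(0.1155)/16.591=0.130 → t=0.857 > T=0.83: stop.
Read off Q at T=0.83: 16

Q at T = 16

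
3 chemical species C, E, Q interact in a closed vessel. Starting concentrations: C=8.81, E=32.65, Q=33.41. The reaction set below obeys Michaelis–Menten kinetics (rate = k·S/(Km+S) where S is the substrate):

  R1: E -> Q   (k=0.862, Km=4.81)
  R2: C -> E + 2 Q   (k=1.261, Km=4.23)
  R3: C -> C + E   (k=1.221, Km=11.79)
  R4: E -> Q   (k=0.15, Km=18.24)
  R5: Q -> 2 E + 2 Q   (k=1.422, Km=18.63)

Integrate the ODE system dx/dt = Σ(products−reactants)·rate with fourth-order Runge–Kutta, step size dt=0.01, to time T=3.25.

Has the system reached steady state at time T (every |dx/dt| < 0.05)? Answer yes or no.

RK4 with dt=0.01: 325 steps to T=3.25. Trajectory (selected grid times):
t=0.00: C=8.81 E=32.65 Q=33.41
t=0.36: C=8.51 E=33.50 Q=34.66
t=0.72: C=8.20 E=34.34 Q=35.90
t=1.08: C=7.91 E=35.19 Q=37.14
t=1.44: C=7.61 E=36.03 Q=38.38
t=1.81: C=7.31 E=36.90 Q=39.65
t=2.17: C=7.03 E=37.74 Q=40.89
t=2.53: C=6.75 E=38.58 Q=42.11
t=2.89: C=6.47 E=39.41 Q=43.34
t=3.25: C=6.20 E=40.24 Q=44.55
Rates at T: R1=0.7700, R2=0.7495, R3=0.4207, R4=0.1032, R5=1.0027
dx/dt at T (Σ net stoichiometry × rate): C=-0.7495, E=+2.3025, Q=+3.3750
Largest |dx/dt| is |+3.3750| (Q) ≥ 0.05 → not steady.

Steady state at T: no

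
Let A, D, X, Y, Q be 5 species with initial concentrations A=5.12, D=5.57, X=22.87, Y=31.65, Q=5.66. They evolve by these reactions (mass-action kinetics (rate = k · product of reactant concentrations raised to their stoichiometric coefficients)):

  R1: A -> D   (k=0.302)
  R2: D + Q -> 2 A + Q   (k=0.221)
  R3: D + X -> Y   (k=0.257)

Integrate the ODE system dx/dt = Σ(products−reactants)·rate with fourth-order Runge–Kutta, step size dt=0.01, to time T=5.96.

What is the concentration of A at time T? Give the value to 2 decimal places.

RK4 with dt=0.01: 596 steps to T=5.96. Trajectory (selected grid times):
t=0.00: A=5.12 D=5.57 X=22.87 Y=31.65 Q=5.66
t=0.66: A=6.36 D=0.42 X=17.71 Y=36.81 Q=5.66
t=1.32: A=5.73 D=0.32 X=16.69 Y=37.83 Q=5.66
t=1.99: A=5.14 D=0.30 X=15.83 Y=38.69 Q=5.66
t=2.65: A=4.65 D=0.28 X=15.08 Y=39.44 Q=5.66
t=3.31: A=4.21 D=0.26 X=14.40 Y=40.12 Q=5.66
t=3.97: A=3.83 D=0.25 X=13.79 Y=40.73 Q=5.66
t=4.64: A=3.49 D=0.23 X=13.24 Y=41.28 Q=5.66
t=5.30: A=3.19 D=0.22 X=12.75 Y=41.77 Q=5.66
t=5.96: A=2.93 D=0.20 X=12.30 Y=42.22 Q=5.66
Read off A at T=5.96: 2.93

A at T = 2.93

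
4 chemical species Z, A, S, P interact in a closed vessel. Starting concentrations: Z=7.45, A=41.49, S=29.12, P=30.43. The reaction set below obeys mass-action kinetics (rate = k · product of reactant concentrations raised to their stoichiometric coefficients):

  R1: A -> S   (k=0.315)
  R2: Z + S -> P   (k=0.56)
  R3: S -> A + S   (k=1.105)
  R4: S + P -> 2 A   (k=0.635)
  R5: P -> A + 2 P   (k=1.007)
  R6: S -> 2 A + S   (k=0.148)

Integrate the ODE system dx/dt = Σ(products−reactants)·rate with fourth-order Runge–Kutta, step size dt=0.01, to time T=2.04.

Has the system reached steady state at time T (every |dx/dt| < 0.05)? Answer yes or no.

RK4 with dt=0.01: 204 steps to T=2.04. Trajectory (selected grid times):
t=0.00: Z=7.45 A=41.49 S=29.12 P=30.43
t=0.23: Z=2.37 A=94.76 S=3.79 P=13.41
t=0.45: Z=1.52 A=103.82 S=3.76 P=10.86
t=0.68: Z=0.87 A=111.34 S=5.04 P=7.81
t=0.91: Z=0.40 A=117.13 S=7.50 P=4.34
t=1.13: Z=0.12 A=119.77 S=11.80 P=1.59
t=1.36: Z=0.02 A=119.39 S=18.75 P=0.26
t=1.59: Z=0.00 A=118.72 S=27.07 P=0.01
t=1.81: Z=0.00 A=120.10 S=35.31 P=0.00
t=2.04: Z=0.00 A=124.06 S=44.14 P=0.00
Rates at T: R1=39.0802, R2=0.0000, R3=48.7753, R4=0.0000, R5=0.0000, R6=6.5328
dx/dt at T (Σ net stoichiometry × rate): Z=-0.0000, A=+22.7607, S=+39.0802, P=-0.0000
Largest |dx/dt| is |+39.0802| (S) ≥ 0.05 → not steady.

Steady state at T: no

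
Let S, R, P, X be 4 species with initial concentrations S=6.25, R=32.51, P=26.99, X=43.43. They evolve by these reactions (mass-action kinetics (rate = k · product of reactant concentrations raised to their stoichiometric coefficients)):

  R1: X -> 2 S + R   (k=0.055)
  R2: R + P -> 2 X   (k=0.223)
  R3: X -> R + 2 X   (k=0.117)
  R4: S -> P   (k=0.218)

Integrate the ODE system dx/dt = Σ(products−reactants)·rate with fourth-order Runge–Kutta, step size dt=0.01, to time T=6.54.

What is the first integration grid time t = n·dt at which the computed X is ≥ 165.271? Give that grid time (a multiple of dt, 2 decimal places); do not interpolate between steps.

RK4 with dt=0.01: 654 steps to T=6.54. Trajectory (selected grid times):
t=0.00: S=6.25 R=32.51 P=26.99 X=43.43
t=0.73: S=11.65 R=16.81 P=2.07 X=99.87
t=1.45: S=17.75 R=26.31 P=0.72 X=111.94
t=2.18: S=23.90 R=37.70 P=0.63 X=124.08
t=2.91: S=30.14 R=49.84 P=0.59 X=138.67
t=3.63: S=36.55 R=62.79 P=0.57 X=155.74
t=3.98: S=39.81 R=69.52 P=0.56 X=165.06
t=3.99: S=39.90 R=69.71 P=0.56 X=165.34
t=4.36: S=43.48 R=77.20 P=0.55 X=176.00
t=5.09: S=51.03 R=93.21 P=0.54 X=199.54
t=5.81: S=59.23 R=110.89 P=0.52 X=226.34
t=6.54: S=68.48 R=131.06 P=0.51 X=257.59
X(3.98)=165.063 < 165.271 but X(3.99)=165.340 ≥ 165.271, so the first grid time is t=3.99.

Threshold first reached at t = 3.99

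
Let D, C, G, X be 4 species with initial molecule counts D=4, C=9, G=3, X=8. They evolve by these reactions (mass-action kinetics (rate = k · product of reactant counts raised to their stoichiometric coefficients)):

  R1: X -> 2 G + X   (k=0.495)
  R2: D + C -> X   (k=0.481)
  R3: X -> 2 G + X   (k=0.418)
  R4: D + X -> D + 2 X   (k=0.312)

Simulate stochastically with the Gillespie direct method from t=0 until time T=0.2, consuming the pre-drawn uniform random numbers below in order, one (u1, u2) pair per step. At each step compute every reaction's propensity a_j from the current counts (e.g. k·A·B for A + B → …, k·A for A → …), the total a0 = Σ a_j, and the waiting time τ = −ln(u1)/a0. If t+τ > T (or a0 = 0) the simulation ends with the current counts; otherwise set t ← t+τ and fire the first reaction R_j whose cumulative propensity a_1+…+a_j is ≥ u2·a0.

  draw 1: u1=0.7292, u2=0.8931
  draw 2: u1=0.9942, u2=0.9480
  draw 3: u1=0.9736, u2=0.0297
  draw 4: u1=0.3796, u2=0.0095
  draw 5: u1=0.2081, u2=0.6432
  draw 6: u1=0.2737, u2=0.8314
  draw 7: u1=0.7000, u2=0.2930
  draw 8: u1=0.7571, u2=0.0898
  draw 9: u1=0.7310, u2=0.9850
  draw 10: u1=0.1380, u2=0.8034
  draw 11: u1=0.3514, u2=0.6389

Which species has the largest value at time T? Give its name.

t=0.000: D=4 C=9 G=3 X=8
Draw 1: a1=3.960, a2=17.316, a3=3.344, a4=9.984, a0=34.604; τ=−ln(0.7292)/34.604=0.009 → t=0.009; u2·a0=0.8931·34.604=30.905; a1+…+a3=24.620 < 30.905 ≤ a1+…+a4=34.604 → R4 fires; D=4 C=9 G=3 X=9
Draw 2: a1=4.455, a2=17.316, a3=3.762, a4=11.232, a0=36.765; τ=−ln(0.9942)/36.765=0.000 → t=0.009; u2·a0=0.9480·36.765=34.853; a1+…+a3=25.533 < 34.853 ≤ a1+…+a4=36.765 → R4 fires; D=4 C=9 G=3 X=10
Draw 3: a1=4.950, a2=17.316, a3=4.180, a4=12.480, a0=38.926; τ=−ln(0.9736)/38.926=0.001 → t=0.010; u2·a0=0.0297·38.926=1.156 ≤ a1=4.950 → R1 fires; D=4 C=9 G=5 X=10
Draw 4: a1=4.950, a2=17.316, a3=4.180, a4=12.480, a0=38.926; τ=−ln(0.3796)/38.926=0.025 → t=0.035; u2·a0=0.0095·38.926=0.370 ≤ a1=4.950 → R1 fires; D=4 C=9 G=7 X=10
Draw 5: a1=4.950, a2=17.316, a3=4.180, a4=12.480, a0=38.926; τ=−ln(0.2081)/38.926=0.040 → t=0.075; u2·a0=0.6432·38.926=25.037; a1+a2=22.266 < 25.037 ≤ a1+…+a3=26.446 → R3 fires; D=4 C=9 G=9 X=10
Draw 6: a1=4.950, a2=17.316, a3=4.180, a4=12.480, a0=38.926; τ=−ln(0.2737)/38.926=0.033 → t=0.108; u2·a0=0.8314·38.926=32.363; a1+…+a3=26.446 < 32.363 ≤ a1+…+a4=38.926 → R4 fires; D=4 C=9 G=9 X=11
Draw 7: a1=5.445, a2=17.316, a3=4.598, a4=13.728, a0=41.087; τ=−ln(0.7000)/41.087=0.009 → t=0.117; u2·a0=0.2930·41.087=12.038; a1=5.445 < 12.038 ≤ a1+a2=22.761 → R2 fires; D=3 C=8 G=9 X=12
Draw 8: a1=5.940, a2=11.544, a3=5.016, a4=11.232, a0=33.732; τ=−ln(0.7571)/33.732=0.008 → t=0.125; u2·a0=0.0898·33.732=3.029 ≤ a1=5.940 → R1 fires; D=3 C=8 G=11 X=12
Draw 9: a1=5.940, a2=11.544, a3=5.016, a4=11.232, a0=33.732; τ=−ln(0.7310)/33.732=0.009 → t=0.135; u2·a0=0.9850·33.732=33.226; a1+…+a3=22.500 < 33.226 ≤ a1+…+a4=33.732 → R4 fires; D=3 C=8 G=11 X=13
Draw 10: a1=6.435, a2=11.544, a3=5.434, a4=12.168, a0=35.581; τ=−ln(0.1380)/35.581=0.056 → t=0.190; u2·a0=0.8034·35.581=28.586; a1+…+a3=23.413 < 28.586 ≤ a1+…+a4=35.581 → R4 fires; D=3 C=8 G=11 X=14
Draw 11: a1=6.930, a2=11.544, a3=5.852, a4=13.104, a0=37.430; τ=−ln(0.3514)/37.430=0.028 → t=0.218 > T=0.2: stop.
At T=0.2: D=3 C=8 G=11 X=14; the largest is X.

Dominant species at T: X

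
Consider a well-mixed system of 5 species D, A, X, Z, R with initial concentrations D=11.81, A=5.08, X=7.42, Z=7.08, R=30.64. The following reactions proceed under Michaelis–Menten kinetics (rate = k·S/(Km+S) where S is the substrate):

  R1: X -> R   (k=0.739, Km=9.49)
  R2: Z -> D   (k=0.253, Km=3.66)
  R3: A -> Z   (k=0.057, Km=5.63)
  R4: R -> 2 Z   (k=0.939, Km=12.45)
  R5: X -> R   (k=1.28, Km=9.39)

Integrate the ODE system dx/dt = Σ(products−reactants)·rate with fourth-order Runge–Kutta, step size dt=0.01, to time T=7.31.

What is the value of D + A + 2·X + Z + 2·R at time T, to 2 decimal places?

Check how each reaction changes W = D + A + 2·X + Z + 2·R (weight of products minus weight of reactants):
R1: X -> R: (2·1) − (2·1) = 2 − 2 = 0
R2: Z -> D: (1·1) − (1·1) = 1 − 1 = 0
R3: A -> Z: (1·1) − (1·1) = 1 − 1 = 0
R4: R -> 2 Z: (1·2) − (2·1) = 2 − 2 = 0
R5: X -> R: (2·1) − (2·1) = 2 − 2 = 0
Every reaction leaves W unchanged, so W is conserved and no simulation is needed: W(T) = W(0) = 11.81 + 5.08 + 2·7.42 + 7.08 + 2·30.64 = 100.09

Value at T = 100.09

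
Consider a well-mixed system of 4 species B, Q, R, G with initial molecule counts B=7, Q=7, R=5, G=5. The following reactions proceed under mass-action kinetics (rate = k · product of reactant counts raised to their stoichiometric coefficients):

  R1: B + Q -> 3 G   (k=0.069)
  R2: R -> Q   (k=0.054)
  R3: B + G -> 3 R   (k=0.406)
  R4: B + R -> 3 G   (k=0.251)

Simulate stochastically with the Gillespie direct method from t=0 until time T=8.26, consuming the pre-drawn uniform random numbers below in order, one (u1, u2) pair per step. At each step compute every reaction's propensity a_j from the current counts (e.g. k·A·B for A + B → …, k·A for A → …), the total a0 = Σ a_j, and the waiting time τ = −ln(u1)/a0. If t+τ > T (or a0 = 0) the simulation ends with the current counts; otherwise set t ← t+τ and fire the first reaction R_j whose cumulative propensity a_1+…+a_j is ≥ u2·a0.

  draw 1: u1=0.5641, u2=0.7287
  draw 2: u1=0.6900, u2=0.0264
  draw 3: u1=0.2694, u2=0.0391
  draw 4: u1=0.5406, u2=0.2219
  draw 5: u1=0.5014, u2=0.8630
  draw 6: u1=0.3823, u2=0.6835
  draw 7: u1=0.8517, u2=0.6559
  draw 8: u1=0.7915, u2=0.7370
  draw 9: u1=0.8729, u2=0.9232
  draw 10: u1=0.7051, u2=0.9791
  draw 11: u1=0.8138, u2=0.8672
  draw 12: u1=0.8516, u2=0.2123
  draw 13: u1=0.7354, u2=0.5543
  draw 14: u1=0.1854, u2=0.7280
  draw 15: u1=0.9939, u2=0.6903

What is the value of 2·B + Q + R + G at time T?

Check how each reaction changes W = 2·B + Q + R + G (weight of products minus weight of reactants):
R1: B + Q -> 3 G: (1·3) − (2·1 + 1·1) = 3 − 3 = 0
R2: R -> Q: (1·1) − (1·1) = 1 − 1 = 0
R3: B + G -> 3 R: (1·3) − (2·1 + 1·1) = 3 − 3 = 0
R4: B + R -> 3 G: (1·3) − (2·1 + 1·1) = 3 − 3 = 0
Every reaction leaves W unchanged, so W is conserved and no simulation is needed: W(T) = W(0) = 2·7 + 7 + 5 + 5 = 31

Value at T = 31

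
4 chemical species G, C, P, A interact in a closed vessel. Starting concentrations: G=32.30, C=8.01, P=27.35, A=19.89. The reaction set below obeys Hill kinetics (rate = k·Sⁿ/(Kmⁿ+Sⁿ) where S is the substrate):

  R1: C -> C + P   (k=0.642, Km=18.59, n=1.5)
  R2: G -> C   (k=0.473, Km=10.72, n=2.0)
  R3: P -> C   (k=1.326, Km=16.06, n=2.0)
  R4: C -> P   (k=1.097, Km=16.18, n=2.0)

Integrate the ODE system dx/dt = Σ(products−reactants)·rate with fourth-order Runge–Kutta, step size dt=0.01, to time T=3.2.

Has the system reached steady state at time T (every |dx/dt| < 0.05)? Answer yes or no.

Steady state at T: no

RK4 with dt=0.01: 320 steps to T=3.2. Trajectory (selected grid times):
t=0.00: G=32.30 C=8.01 P=27.35 A=19.89
t=0.36: G=32.15 C=8.44 P=27.13 A=19.89
t=0.71: G=32.00 C=8.84 P=26.93 A=19.89
t=1.07: G=31.84 C=9.25 P=26.73 A=19.89
t=1.42: G=31.70 C=9.64 P=26.54 A=19.89
t=1.78: G=31.54 C=10.04 P=26.37 A=19.89
t=2.13: G=31.40 C=10.42 P=26.20 A=19.89
t=2.49: G=31.24 C=10.80 P=26.04 A=19.89
t=2.84: G=31.09 C=11.16 P=25.90 A=19.89
t=3.20: G=30.94 C=11.53 P=25.76 A=19.89
Rates at T: R1=0.2106, R2=0.4223, R3=0.9549, R4=0.3693
dx/dt at T (Σ net stoichiometry × rate): G=-0.4223, C=+1.0079, P=-0.3750, A=+0.0000
Largest |dx/dt| is |+1.0079| (C) ≥ 0.05 → not steady.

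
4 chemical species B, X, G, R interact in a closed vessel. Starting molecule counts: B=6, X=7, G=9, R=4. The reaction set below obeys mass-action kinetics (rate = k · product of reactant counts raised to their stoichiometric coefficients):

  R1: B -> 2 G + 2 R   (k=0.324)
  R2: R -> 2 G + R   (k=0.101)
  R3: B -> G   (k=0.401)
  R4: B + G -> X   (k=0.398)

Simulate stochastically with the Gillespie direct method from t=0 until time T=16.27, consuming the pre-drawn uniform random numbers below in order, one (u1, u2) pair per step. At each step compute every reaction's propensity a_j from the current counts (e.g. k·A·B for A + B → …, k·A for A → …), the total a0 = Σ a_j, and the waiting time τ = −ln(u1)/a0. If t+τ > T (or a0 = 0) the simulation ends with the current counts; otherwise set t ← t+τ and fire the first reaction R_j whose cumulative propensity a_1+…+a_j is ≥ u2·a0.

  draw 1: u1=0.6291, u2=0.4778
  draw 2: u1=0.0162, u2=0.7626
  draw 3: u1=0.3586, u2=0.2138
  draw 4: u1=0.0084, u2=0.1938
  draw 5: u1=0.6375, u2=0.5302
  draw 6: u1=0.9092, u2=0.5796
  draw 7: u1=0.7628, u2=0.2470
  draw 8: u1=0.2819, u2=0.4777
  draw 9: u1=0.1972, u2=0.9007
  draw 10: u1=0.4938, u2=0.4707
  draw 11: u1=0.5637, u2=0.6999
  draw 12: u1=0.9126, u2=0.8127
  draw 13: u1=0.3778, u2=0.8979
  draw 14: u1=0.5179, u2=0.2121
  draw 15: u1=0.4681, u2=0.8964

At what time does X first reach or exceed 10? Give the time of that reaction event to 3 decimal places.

t=0.000: B=6 X=7 G=9 R=4
Draw 1: a1=1.944, a2=0.404, a3=2.406, a4=21.492, a0=26.246; τ=−ln(0.6291)/26.246=0.018 → t=0.018; u2·a0=0.4778·26.246=12.540; a1+…+a3=4.754 < 12.540 ≤ a1+…+a4=26.246 → R4 fires; B=5 X=8 G=8 R=4
Draw 2: a1=1.620, a2=0.404, a3=2.005, a4=15.920, a0=19.949; τ=−ln(0.0162)/19.949=0.207 → t=0.224; u2·a0=0.7626·19.949=15.213; a1+…+a3=4.029 < 15.213 ≤ a1+…+a4=19.949 → R4 fires; B=4 X=9 G=7 R=4
Draw 3: a1=1.296, a2=0.404, a3=1.604, a4=11.144, a0=14.448; τ=−ln(0.3586)/14.448=0.071 → t=0.295; u2·a0=0.2138·14.448=3.089; a1+a2=1.700 < 3.089 ≤ a1+…+a3=3.304 → R3 fires; B=3 X=9 G=8 R=4
Draw 4: a1=0.972, a2=0.404, a3=1.203, a4=9.552, a0=12.131; τ=−ln(0.0084)/12.131=0.394 → t=0.689; u2·a0=0.1938·12.131=2.351; a1+a2=1.376 < 2.351 ≤ a1+…+a3=2.579 → R3 fires; B=2 X=9 G=9 R=4
Draw 5: a1=0.648, a2=0.404, a3=0.802, a4=7.164, a0=9.018; τ=−ln(0.6375)/9.018=0.050 → t=0.739; u2·a0=0.5302·9.018=4.781; a1+…+a3=1.854 < 4.781 ≤ a1+…+a4=9.018 → R4 fires; B=1 X=10 G=8 R=4
Draw 6: a1=0.324, a2=0.404, a3=0.401, a4=3.184, a0=4.313; τ=−ln(0.9092)/4.313=0.022 → t=0.761; u2·a0=0.5796·4.313=2.500; a1+…+a3=1.129 < 2.500 ≤ a1+…+a4=4.313 → R4 fires; B=0 X=11 G=7 R=4
Draw 7: a1=0.000, a2=0.404, a3=0.000, a4=0.000, a0=0.404; τ=−ln(0.7628)/0.404=0.670 → t=1.431; u2·a0=0.2470·0.404=0.100; a1=0.000 < 0.100 ≤ a1+a2=0.404 → R2 fires; B=0 X=11 G=9 R=4
Draw 8: a1=0.000, a2=0.404, a3=0.000, a4=0.000, a0=0.404; τ=−ln(0.2819)/0.404=3.134 → t=4.566; u2·a0=0.4777·0.404=0.193; a1=0.000 < 0.193 ≤ a1+a2=0.404 → R2 fires; B=0 X=11 G=11 R=4
Draw 9: a1=0.000, a2=0.404, a3=0.000, a4=0.000, a0=0.404; τ=−ln(0.1972)/0.404=4.019 → t=8.584; u2·a0=0.9007·0.404=0.364; a1=0.000 < 0.364 ≤ a1+a2=0.404 → R2 fires; B=0 X=11 G=13 R=4
Draw 10: a1=0.000, a2=0.404, a3=0.000, a4=0.000, a0=0.404; τ=−ln(0.4938)/0.404=1.747 → t=10.331; u2·a0=0.4707·0.404=0.190; a1=0.000 < 0.190 ≤ a1+a2=0.404 → R2 fires; B=0 X=11 G=15 R=4
Draw 11: a1=0.000, a2=0.404, a3=0.000, a4=0.000, a0=0.404; τ=−ln(0.5637)/0.404=1.419 → t=11.750; u2·a0=0.6999·0.404=0.283; a1=0.000 < 0.283 ≤ a1+a2=0.404 → R2 fires; B=0 X=11 G=17 R=4
Draw 12: a1=0.000, a2=0.404, a3=0.000, a4=0.000, a0=0.404; τ=−ln(0.9126)/0.404=0.226 → t=11.976; u2·a0=0.8127·0.404=0.328; a1=0.000 < 0.328 ≤ a1+a2=0.404 → R2 fires; B=0 X=11 G=19 R=4
Draw 13: a1=0.000, a2=0.404, a3=0.000, a4=0.000, a0=0.404; τ=−ln(0.3778)/0.404=2.409 → t=14.386; u2·a0=0.8979·0.404=0.363; a1=0.000 < 0.363 ≤ a1+a2=0.404 → R2 fires; B=0 X=11 G=21 R=4
Draw 14: a1=0.000, a2=0.404, a3=0.000, a4=0.000, a0=0.404; τ=−ln(0.5179)/0.404=1.629 → t=16.014; u2·a0=0.2121·0.404=0.086; a1=0.000 < 0.086 ≤ a1+a2=0.404 → R2 fires; B=0 X=11 G=23 R=4
Draw 15: a1=0.000, a2=0.404, a3=0.000, a4=0.000, a0=0.404; τ=−ln(0.4681)/0.404=1.879 → t=17.893 > T=16.27: stop.
X first becomes ≥ 10 when it reaches 10 at the event at t=0.739.

Threshold first reached at t = 0.739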